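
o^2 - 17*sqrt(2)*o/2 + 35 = (o - 5*sqrt(2))*(o - 7*sqrt(2)/2)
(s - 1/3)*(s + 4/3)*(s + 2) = s^3 + 3*s^2 + 14*s/9 - 8/9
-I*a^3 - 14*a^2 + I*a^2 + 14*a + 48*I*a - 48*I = (a - 8*I)*(a - 6*I)*(-I*a + I)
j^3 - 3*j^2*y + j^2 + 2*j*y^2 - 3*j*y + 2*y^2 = (j + 1)*(j - 2*y)*(j - y)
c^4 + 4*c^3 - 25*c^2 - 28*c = c*(c - 4)*(c + 1)*(c + 7)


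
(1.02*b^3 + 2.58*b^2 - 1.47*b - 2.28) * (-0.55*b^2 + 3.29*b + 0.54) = -0.561*b^5 + 1.9368*b^4 + 9.8475*b^3 - 2.1891*b^2 - 8.295*b - 1.2312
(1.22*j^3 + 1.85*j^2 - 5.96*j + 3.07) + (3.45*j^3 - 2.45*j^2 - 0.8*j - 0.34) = 4.67*j^3 - 0.6*j^2 - 6.76*j + 2.73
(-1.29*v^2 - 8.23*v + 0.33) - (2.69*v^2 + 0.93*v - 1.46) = -3.98*v^2 - 9.16*v + 1.79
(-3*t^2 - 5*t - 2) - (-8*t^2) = 5*t^2 - 5*t - 2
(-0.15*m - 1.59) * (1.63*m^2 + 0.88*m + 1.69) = -0.2445*m^3 - 2.7237*m^2 - 1.6527*m - 2.6871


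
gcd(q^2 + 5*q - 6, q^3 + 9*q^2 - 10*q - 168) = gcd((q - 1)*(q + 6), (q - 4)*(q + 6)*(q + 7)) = q + 6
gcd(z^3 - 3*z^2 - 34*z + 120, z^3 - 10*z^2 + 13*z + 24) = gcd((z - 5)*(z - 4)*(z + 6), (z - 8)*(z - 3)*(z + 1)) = 1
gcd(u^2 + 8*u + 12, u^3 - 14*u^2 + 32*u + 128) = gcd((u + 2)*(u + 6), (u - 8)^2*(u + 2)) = u + 2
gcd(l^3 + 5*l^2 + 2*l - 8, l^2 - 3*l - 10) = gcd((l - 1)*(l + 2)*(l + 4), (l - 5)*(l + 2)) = l + 2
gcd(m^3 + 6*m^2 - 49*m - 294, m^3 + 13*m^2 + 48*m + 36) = m + 6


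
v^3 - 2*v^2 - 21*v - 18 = (v - 6)*(v + 1)*(v + 3)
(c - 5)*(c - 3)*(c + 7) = c^3 - c^2 - 41*c + 105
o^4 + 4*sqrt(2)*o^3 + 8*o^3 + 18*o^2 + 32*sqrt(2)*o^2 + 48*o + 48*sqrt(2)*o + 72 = (o + 2)*(o + 6)*(o + sqrt(2))*(o + 3*sqrt(2))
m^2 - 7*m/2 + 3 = (m - 2)*(m - 3/2)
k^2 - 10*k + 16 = (k - 8)*(k - 2)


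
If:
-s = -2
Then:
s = 2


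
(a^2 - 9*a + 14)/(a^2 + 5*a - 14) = (a - 7)/(a + 7)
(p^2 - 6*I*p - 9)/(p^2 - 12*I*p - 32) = (-p^2 + 6*I*p + 9)/(-p^2 + 12*I*p + 32)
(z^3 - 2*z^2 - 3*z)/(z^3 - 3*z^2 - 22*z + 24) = z*(z^2 - 2*z - 3)/(z^3 - 3*z^2 - 22*z + 24)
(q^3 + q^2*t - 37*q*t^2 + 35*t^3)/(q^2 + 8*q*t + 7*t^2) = (q^2 - 6*q*t + 5*t^2)/(q + t)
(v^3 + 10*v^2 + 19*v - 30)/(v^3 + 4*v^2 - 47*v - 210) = (v - 1)/(v - 7)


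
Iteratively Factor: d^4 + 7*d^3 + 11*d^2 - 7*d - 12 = (d + 3)*(d^3 + 4*d^2 - d - 4) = (d + 3)*(d + 4)*(d^2 - 1) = (d - 1)*(d + 3)*(d + 4)*(d + 1)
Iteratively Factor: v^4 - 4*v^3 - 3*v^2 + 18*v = (v + 2)*(v^3 - 6*v^2 + 9*v) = v*(v + 2)*(v^2 - 6*v + 9) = v*(v - 3)*(v + 2)*(v - 3)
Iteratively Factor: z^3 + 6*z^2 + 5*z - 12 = (z + 3)*(z^2 + 3*z - 4) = (z + 3)*(z + 4)*(z - 1)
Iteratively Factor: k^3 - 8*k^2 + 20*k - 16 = (k - 2)*(k^2 - 6*k + 8) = (k - 2)^2*(k - 4)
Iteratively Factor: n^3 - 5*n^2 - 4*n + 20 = (n + 2)*(n^2 - 7*n + 10) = (n - 2)*(n + 2)*(n - 5)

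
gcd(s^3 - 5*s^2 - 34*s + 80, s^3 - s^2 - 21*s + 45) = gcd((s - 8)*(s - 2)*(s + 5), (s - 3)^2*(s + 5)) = s + 5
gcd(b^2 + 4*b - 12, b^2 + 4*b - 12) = b^2 + 4*b - 12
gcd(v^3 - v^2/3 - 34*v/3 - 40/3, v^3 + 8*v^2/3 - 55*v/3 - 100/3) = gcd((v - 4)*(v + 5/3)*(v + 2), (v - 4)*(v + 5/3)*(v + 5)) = v^2 - 7*v/3 - 20/3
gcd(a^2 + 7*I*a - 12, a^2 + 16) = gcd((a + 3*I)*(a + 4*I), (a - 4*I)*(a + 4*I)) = a + 4*I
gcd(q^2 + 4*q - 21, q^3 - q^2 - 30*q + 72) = q - 3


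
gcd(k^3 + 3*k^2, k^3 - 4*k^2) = k^2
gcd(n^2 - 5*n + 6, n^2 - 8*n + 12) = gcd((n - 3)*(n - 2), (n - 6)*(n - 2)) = n - 2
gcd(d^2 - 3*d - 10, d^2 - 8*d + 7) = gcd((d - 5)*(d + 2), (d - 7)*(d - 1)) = 1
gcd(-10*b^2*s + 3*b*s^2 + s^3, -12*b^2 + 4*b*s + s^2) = -2*b + s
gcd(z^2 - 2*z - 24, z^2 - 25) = 1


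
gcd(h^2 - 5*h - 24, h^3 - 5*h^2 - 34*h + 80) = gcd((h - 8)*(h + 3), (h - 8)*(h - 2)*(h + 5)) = h - 8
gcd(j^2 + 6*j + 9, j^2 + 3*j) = j + 3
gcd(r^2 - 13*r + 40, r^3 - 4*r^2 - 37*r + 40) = r - 8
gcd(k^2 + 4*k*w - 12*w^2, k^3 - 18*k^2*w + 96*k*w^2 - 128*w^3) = -k + 2*w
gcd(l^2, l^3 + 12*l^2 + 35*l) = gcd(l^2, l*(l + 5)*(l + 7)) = l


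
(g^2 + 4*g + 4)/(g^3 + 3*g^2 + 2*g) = (g + 2)/(g*(g + 1))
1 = 1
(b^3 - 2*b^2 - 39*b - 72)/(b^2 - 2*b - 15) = (b^2 - 5*b - 24)/(b - 5)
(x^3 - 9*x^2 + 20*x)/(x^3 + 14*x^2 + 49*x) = (x^2 - 9*x + 20)/(x^2 + 14*x + 49)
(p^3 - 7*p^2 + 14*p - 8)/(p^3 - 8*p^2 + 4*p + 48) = (p^2 - 3*p + 2)/(p^2 - 4*p - 12)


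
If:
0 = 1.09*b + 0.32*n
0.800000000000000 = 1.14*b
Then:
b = 0.70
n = -2.39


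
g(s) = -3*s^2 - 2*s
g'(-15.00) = 88.00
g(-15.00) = -645.00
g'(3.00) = -20.00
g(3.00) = -33.00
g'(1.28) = -9.68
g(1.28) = -7.48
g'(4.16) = -26.96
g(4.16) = -60.24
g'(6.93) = -43.58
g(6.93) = -157.93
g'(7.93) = -49.58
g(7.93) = -204.51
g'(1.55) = -11.30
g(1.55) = -10.31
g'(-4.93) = 27.58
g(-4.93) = -63.05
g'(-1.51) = 7.06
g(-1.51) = -3.82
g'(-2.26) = 11.56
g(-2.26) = -10.80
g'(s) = -6*s - 2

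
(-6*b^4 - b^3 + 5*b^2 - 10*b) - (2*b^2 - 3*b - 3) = -6*b^4 - b^3 + 3*b^2 - 7*b + 3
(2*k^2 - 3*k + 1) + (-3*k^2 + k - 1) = -k^2 - 2*k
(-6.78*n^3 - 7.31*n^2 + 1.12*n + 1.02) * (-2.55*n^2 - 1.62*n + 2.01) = 17.289*n^5 + 29.6241*n^4 - 4.6416*n^3 - 19.1085*n^2 + 0.5988*n + 2.0502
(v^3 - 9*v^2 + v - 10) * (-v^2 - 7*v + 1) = -v^5 + 2*v^4 + 63*v^3 - 6*v^2 + 71*v - 10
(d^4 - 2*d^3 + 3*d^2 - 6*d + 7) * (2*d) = 2*d^5 - 4*d^4 + 6*d^3 - 12*d^2 + 14*d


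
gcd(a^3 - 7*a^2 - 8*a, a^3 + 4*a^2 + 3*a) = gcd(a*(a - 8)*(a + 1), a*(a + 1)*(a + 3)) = a^2 + a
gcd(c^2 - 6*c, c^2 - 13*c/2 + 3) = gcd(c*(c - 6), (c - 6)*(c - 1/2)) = c - 6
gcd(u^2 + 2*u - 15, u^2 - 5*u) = 1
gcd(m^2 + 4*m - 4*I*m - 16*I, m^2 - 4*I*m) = m - 4*I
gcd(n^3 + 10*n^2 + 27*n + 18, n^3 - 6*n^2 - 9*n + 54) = n + 3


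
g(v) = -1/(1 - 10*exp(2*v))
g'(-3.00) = -0.05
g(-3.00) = -1.03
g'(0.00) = -0.25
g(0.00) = 0.11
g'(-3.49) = -0.02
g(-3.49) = -1.01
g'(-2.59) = -0.13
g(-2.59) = -1.06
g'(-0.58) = -1.38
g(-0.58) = 0.47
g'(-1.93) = -0.68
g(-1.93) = -1.27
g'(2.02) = -0.00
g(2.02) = 0.00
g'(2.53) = -0.00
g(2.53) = 0.00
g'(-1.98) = -0.58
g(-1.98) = -1.24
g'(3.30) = -0.00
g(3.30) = 0.00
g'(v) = -20*exp(2*v)/(1 - 10*exp(2*v))^2 = -20*exp(2*v)/(10*exp(2*v) - 1)^2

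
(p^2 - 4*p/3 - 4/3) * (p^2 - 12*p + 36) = p^4 - 40*p^3/3 + 152*p^2/3 - 32*p - 48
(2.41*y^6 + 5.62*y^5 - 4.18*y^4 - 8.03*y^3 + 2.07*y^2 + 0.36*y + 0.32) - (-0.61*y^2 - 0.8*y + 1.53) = 2.41*y^6 + 5.62*y^5 - 4.18*y^4 - 8.03*y^3 + 2.68*y^2 + 1.16*y - 1.21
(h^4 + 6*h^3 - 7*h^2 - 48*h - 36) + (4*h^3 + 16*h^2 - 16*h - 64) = h^4 + 10*h^3 + 9*h^2 - 64*h - 100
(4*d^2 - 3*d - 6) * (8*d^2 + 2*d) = 32*d^4 - 16*d^3 - 54*d^2 - 12*d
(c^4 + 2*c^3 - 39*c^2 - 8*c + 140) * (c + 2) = c^5 + 4*c^4 - 35*c^3 - 86*c^2 + 124*c + 280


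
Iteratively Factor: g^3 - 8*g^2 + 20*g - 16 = (g - 2)*(g^2 - 6*g + 8) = (g - 2)^2*(g - 4)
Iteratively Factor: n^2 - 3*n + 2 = (n - 2)*(n - 1)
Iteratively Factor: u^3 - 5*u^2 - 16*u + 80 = (u + 4)*(u^2 - 9*u + 20) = (u - 5)*(u + 4)*(u - 4)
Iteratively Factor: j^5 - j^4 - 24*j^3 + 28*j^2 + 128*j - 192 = (j - 4)*(j^4 + 3*j^3 - 12*j^2 - 20*j + 48) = (j - 4)*(j - 2)*(j^3 + 5*j^2 - 2*j - 24) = (j - 4)*(j - 2)*(j + 3)*(j^2 + 2*j - 8) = (j - 4)*(j - 2)^2*(j + 3)*(j + 4)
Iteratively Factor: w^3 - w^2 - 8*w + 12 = (w - 2)*(w^2 + w - 6) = (w - 2)^2*(w + 3)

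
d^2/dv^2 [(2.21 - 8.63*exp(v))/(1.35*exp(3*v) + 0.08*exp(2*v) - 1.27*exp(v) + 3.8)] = (-62.9127000000001*exp(6*v) + 33.453405*exp(5*v) - 56.614292*exp(4*v) + 567.136378*exp(3*v) - 86.968188*exp(2*v) - 40.771231*exp(v) - 113.95174)*exp(v)/(2.460375*exp(9*v) + 0.4374*exp(8*v) - 6.917805*exp(7*v) + 19.954052*exp(6*v) + 8.970261*exp(5*v) - 38.630544*exp(4*v) + 54.117137*exp(3*v) + 21.85266*exp(2*v) - 55.0164*exp(v) + 54.872)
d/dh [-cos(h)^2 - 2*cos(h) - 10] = 2*(cos(h) + 1)*sin(h)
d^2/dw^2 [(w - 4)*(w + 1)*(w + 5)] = 6*w + 4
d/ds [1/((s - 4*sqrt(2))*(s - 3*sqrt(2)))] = (-2*s + 7*sqrt(2))/(s^4 - 14*sqrt(2)*s^3 + 146*s^2 - 336*sqrt(2)*s + 576)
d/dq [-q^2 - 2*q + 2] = -2*q - 2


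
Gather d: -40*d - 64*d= -104*d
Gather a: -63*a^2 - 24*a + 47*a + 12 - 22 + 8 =-63*a^2 + 23*a - 2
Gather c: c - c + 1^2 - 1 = 0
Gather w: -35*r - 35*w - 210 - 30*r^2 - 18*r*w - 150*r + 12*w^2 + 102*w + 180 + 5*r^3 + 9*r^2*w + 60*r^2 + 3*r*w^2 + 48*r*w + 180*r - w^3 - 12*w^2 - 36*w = 5*r^3 + 30*r^2 + 3*r*w^2 - 5*r - w^3 + w*(9*r^2 + 30*r + 31) - 30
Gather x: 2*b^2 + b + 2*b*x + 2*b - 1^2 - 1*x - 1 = 2*b^2 + 3*b + x*(2*b - 1) - 2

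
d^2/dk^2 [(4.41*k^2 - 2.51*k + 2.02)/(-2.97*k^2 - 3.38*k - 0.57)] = (132.82137*k^3 - 62.115174*k^2 - 147.162906*k - 51.85241)/(26.198073*k^6 + 89.443926*k^5 + 116.875143*k^4 + 72.946484*k^3 + 22.430583*k^2 + 3.294486*k + 0.185193)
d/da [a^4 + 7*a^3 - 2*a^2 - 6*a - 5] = 4*a^3 + 21*a^2 - 4*a - 6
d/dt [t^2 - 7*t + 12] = 2*t - 7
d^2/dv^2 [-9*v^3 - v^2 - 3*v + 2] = -54*v - 2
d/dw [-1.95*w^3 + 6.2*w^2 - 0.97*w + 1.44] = -5.85*w^2 + 12.4*w - 0.97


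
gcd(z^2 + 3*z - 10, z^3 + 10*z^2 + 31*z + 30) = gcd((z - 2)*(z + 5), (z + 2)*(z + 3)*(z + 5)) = z + 5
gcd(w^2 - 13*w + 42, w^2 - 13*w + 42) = w^2 - 13*w + 42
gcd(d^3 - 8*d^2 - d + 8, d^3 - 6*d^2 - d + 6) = d^2 - 1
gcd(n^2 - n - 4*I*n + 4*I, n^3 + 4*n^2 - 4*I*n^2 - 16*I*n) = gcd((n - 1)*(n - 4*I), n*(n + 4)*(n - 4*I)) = n - 4*I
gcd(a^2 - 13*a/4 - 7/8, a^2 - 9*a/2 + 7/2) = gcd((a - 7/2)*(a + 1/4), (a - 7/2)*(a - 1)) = a - 7/2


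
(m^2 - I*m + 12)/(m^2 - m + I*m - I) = (m^2 - I*m + 12)/(m^2 - m + I*m - I)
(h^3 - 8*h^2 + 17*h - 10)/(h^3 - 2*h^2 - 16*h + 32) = (h^2 - 6*h + 5)/(h^2 - 16)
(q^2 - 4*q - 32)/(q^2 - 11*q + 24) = (q + 4)/(q - 3)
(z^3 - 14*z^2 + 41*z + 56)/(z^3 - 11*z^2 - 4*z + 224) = (z + 1)/(z + 4)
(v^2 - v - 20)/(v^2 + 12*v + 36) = (v^2 - v - 20)/(v^2 + 12*v + 36)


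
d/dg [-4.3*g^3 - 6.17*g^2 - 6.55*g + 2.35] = -12.9*g^2 - 12.34*g - 6.55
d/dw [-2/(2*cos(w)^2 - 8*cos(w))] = 2*(2 - cos(w))*sin(w)/((cos(w) - 4)^2*cos(w)^2)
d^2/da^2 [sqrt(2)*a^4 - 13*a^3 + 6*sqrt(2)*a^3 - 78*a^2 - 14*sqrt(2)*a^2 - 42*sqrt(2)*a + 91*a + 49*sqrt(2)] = 12*sqrt(2)*a^2 - 78*a + 36*sqrt(2)*a - 156 - 28*sqrt(2)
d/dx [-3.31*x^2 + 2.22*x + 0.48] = 2.22 - 6.62*x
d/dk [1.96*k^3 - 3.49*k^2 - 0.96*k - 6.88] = 5.88*k^2 - 6.98*k - 0.96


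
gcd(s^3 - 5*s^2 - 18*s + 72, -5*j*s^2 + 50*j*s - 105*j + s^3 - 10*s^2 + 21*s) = s - 3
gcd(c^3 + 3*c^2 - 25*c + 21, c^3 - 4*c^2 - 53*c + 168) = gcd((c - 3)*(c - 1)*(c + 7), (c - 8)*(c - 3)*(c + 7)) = c^2 + 4*c - 21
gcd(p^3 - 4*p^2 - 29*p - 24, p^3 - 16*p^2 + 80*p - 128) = p - 8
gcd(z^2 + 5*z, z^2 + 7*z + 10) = z + 5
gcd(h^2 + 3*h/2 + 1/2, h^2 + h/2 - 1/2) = h + 1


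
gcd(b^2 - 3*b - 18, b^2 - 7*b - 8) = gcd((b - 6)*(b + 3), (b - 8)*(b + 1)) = 1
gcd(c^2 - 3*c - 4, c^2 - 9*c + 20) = c - 4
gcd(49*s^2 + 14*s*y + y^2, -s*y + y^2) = 1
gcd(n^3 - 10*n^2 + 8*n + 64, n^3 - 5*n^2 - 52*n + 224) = n^2 - 12*n + 32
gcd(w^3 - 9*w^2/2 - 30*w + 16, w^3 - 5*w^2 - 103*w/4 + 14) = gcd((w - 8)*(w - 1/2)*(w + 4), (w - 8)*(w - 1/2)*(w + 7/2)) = w^2 - 17*w/2 + 4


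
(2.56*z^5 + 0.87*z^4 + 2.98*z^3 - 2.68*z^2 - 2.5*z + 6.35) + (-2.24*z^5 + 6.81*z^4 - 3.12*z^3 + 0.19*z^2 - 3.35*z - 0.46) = 0.32*z^5 + 7.68*z^4 - 0.14*z^3 - 2.49*z^2 - 5.85*z + 5.89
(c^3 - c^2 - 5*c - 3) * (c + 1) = c^4 - 6*c^2 - 8*c - 3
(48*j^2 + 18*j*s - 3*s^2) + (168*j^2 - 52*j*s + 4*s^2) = 216*j^2 - 34*j*s + s^2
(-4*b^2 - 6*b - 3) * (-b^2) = 4*b^4 + 6*b^3 + 3*b^2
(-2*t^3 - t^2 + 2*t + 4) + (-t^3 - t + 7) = -3*t^3 - t^2 + t + 11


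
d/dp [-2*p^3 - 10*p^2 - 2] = 2*p*(-3*p - 10)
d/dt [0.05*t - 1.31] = 0.0500000000000000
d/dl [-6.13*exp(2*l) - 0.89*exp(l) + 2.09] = (-12.26*exp(l) - 0.89)*exp(l)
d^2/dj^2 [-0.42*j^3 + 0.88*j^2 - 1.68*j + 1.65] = 1.76 - 2.52*j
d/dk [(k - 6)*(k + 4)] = 2*k - 2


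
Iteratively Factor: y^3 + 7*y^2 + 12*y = (y + 3)*(y^2 + 4*y) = y*(y + 3)*(y + 4)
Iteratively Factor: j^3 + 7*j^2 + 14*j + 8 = (j + 2)*(j^2 + 5*j + 4) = (j + 1)*(j + 2)*(j + 4)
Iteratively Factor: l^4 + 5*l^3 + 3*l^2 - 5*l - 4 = (l + 4)*(l^3 + l^2 - l - 1) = (l + 1)*(l + 4)*(l^2 - 1) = (l + 1)^2*(l + 4)*(l - 1)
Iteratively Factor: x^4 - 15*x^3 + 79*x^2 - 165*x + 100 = (x - 1)*(x^3 - 14*x^2 + 65*x - 100) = (x - 4)*(x - 1)*(x^2 - 10*x + 25) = (x - 5)*(x - 4)*(x - 1)*(x - 5)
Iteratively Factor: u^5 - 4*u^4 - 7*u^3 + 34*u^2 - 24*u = (u - 1)*(u^4 - 3*u^3 - 10*u^2 + 24*u) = u*(u - 1)*(u^3 - 3*u^2 - 10*u + 24) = u*(u - 2)*(u - 1)*(u^2 - u - 12) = u*(u - 2)*(u - 1)*(u + 3)*(u - 4)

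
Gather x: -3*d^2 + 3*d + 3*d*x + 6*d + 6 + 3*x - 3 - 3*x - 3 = -3*d^2 + 3*d*x + 9*d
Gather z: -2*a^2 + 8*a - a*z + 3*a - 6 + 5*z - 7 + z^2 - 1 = -2*a^2 + 11*a + z^2 + z*(5 - a) - 14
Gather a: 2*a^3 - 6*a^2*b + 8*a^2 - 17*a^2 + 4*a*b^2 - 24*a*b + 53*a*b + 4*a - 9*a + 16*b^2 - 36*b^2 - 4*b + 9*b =2*a^3 + a^2*(-6*b - 9) + a*(4*b^2 + 29*b - 5) - 20*b^2 + 5*b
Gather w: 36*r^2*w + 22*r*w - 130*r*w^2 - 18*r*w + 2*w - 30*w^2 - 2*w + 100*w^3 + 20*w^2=100*w^3 + w^2*(-130*r - 10) + w*(36*r^2 + 4*r)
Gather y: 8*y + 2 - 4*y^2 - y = -4*y^2 + 7*y + 2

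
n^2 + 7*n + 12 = (n + 3)*(n + 4)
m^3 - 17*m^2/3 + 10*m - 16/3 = (m - 8/3)*(m - 2)*(m - 1)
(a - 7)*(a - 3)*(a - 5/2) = a^3 - 25*a^2/2 + 46*a - 105/2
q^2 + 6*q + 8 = (q + 2)*(q + 4)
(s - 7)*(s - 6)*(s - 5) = s^3 - 18*s^2 + 107*s - 210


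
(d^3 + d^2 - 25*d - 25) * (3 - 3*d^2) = -3*d^5 - 3*d^4 + 78*d^3 + 78*d^2 - 75*d - 75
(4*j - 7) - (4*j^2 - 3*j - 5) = -4*j^2 + 7*j - 2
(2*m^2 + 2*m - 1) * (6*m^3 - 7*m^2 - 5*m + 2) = 12*m^5 - 2*m^4 - 30*m^3 + m^2 + 9*m - 2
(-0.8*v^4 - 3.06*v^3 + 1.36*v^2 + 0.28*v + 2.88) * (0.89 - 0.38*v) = 0.304*v^5 + 0.4508*v^4 - 3.2402*v^3 + 1.104*v^2 - 0.8452*v + 2.5632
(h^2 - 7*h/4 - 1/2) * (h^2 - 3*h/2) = h^4 - 13*h^3/4 + 17*h^2/8 + 3*h/4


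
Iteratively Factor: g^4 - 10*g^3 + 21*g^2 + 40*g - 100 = (g - 5)*(g^3 - 5*g^2 - 4*g + 20) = (g - 5)*(g + 2)*(g^2 - 7*g + 10) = (g - 5)^2*(g + 2)*(g - 2)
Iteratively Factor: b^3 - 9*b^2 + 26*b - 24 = (b - 2)*(b^2 - 7*b + 12) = (b - 4)*(b - 2)*(b - 3)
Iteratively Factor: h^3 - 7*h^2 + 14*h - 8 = (h - 2)*(h^2 - 5*h + 4) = (h - 4)*(h - 2)*(h - 1)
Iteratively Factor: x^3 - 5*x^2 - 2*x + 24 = (x - 3)*(x^2 - 2*x - 8) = (x - 3)*(x + 2)*(x - 4)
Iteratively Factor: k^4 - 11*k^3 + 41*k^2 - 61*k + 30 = (k - 5)*(k^3 - 6*k^2 + 11*k - 6) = (k - 5)*(k - 2)*(k^2 - 4*k + 3) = (k - 5)*(k - 2)*(k - 1)*(k - 3)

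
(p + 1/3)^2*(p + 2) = p^3 + 8*p^2/3 + 13*p/9 + 2/9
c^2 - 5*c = c*(c - 5)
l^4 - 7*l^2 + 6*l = l*(l - 2)*(l - 1)*(l + 3)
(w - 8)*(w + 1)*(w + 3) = w^3 - 4*w^2 - 29*w - 24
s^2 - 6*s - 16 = (s - 8)*(s + 2)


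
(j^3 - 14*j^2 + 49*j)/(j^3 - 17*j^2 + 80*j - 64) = j*(j^2 - 14*j + 49)/(j^3 - 17*j^2 + 80*j - 64)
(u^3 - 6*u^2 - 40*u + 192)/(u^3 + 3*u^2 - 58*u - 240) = (u - 4)/(u + 5)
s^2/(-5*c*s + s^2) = s/(-5*c + s)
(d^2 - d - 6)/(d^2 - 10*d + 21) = (d + 2)/(d - 7)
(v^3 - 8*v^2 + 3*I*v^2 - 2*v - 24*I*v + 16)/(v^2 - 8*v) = v + 3*I - 2/v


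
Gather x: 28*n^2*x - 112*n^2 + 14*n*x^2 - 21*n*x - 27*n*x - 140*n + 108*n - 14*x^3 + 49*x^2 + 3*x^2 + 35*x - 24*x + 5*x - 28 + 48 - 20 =-112*n^2 - 32*n - 14*x^3 + x^2*(14*n + 52) + x*(28*n^2 - 48*n + 16)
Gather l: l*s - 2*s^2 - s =l*s - 2*s^2 - s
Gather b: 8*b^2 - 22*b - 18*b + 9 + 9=8*b^2 - 40*b + 18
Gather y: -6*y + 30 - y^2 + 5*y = -y^2 - y + 30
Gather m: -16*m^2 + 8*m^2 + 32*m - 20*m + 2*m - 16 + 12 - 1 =-8*m^2 + 14*m - 5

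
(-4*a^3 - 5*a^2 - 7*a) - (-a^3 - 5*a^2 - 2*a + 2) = -3*a^3 - 5*a - 2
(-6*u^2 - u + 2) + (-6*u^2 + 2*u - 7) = -12*u^2 + u - 5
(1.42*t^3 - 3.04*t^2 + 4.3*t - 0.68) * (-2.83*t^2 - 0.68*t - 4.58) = -4.0186*t^5 + 7.6376*t^4 - 16.6054*t^3 + 12.9236*t^2 - 19.2316*t + 3.1144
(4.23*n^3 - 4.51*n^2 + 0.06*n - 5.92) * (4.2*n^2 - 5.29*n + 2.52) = 17.766*n^5 - 41.3187*n^4 + 34.7695*n^3 - 36.5466*n^2 + 31.468*n - 14.9184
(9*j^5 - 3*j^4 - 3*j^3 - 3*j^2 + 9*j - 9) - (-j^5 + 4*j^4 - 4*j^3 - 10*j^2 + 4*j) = 10*j^5 - 7*j^4 + j^3 + 7*j^2 + 5*j - 9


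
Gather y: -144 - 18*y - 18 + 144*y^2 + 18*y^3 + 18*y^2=18*y^3 + 162*y^2 - 18*y - 162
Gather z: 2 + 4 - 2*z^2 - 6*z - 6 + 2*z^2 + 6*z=0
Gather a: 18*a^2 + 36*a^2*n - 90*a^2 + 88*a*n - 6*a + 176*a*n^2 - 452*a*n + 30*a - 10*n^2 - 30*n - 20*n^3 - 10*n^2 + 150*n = a^2*(36*n - 72) + a*(176*n^2 - 364*n + 24) - 20*n^3 - 20*n^2 + 120*n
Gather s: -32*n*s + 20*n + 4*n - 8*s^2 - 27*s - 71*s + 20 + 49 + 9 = 24*n - 8*s^2 + s*(-32*n - 98) + 78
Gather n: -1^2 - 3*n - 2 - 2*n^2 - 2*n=-2*n^2 - 5*n - 3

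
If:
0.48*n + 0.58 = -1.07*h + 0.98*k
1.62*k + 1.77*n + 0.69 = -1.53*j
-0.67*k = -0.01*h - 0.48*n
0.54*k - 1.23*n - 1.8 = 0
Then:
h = -1.00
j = 3.67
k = -1.55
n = -2.14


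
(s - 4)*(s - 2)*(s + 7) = s^3 + s^2 - 34*s + 56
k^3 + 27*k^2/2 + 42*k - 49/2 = (k - 1/2)*(k + 7)^2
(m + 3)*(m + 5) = m^2 + 8*m + 15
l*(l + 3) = l^2 + 3*l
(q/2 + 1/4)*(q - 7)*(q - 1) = q^3/2 - 15*q^2/4 + 3*q/2 + 7/4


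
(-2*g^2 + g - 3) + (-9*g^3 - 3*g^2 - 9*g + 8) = -9*g^3 - 5*g^2 - 8*g + 5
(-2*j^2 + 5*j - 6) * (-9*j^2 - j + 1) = 18*j^4 - 43*j^3 + 47*j^2 + 11*j - 6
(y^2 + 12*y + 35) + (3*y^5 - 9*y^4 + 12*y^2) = 3*y^5 - 9*y^4 + 13*y^2 + 12*y + 35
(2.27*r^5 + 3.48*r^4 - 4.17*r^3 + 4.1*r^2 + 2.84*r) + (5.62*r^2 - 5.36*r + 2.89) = 2.27*r^5 + 3.48*r^4 - 4.17*r^3 + 9.72*r^2 - 2.52*r + 2.89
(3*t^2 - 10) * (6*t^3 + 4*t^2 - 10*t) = 18*t^5 + 12*t^4 - 90*t^3 - 40*t^2 + 100*t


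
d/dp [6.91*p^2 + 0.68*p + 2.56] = 13.82*p + 0.68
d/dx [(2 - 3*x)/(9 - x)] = -25/(x - 9)^2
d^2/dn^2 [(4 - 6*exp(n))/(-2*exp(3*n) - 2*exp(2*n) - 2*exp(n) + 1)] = (96*exp(6*n) - 72*exp(5*n) - 248*exp(4*n) + 36*exp(3*n) - 48*exp(2*n) - 36*exp(n) - 2)*exp(n)/(8*exp(9*n) + 24*exp(8*n) + 48*exp(7*n) + 44*exp(6*n) + 24*exp(5*n) - 12*exp(4*n) - 10*exp(3*n) - 6*exp(2*n) + 6*exp(n) - 1)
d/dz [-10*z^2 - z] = -20*z - 1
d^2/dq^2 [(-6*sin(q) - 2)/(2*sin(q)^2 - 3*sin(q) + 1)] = 4*(6*(1 - cos(q)^2)^2 - 23*sin(q)*cos(q)^2 + 16*cos(q)^2)/((sin(q) - 1)^2*(2*sin(q) - 1)^3)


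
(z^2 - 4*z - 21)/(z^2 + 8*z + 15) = (z - 7)/(z + 5)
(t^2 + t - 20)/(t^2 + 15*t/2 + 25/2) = 2*(t - 4)/(2*t + 5)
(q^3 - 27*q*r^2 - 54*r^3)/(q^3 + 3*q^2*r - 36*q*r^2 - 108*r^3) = (q + 3*r)/(q + 6*r)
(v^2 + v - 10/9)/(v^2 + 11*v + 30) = (v^2 + v - 10/9)/(v^2 + 11*v + 30)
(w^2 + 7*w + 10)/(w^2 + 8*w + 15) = (w + 2)/(w + 3)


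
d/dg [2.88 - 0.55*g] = -0.550000000000000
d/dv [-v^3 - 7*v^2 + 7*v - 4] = -3*v^2 - 14*v + 7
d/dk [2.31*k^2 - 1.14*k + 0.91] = 4.62*k - 1.14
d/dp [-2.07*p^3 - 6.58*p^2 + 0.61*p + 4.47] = -6.21*p^2 - 13.16*p + 0.61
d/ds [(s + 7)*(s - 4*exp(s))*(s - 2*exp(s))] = -6*s^2*exp(s) + 3*s^2 + 16*s*exp(2*s) - 54*s*exp(s) + 14*s + 120*exp(2*s) - 42*exp(s)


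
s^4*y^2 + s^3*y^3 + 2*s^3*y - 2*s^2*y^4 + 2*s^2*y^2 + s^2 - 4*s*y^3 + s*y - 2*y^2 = (s - y)*(s + 2*y)*(s*y + 1)^2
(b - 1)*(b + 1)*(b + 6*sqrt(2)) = b^3 + 6*sqrt(2)*b^2 - b - 6*sqrt(2)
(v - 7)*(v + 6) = v^2 - v - 42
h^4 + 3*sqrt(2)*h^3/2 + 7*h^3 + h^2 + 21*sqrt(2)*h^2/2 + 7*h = h*(h + 7)*(h + sqrt(2)/2)*(h + sqrt(2))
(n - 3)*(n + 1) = n^2 - 2*n - 3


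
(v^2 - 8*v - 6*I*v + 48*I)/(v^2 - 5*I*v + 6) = (v - 8)/(v + I)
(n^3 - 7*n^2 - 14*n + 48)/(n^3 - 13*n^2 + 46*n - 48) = (n + 3)/(n - 3)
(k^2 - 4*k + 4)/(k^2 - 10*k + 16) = (k - 2)/(k - 8)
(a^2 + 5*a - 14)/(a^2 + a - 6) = (a + 7)/(a + 3)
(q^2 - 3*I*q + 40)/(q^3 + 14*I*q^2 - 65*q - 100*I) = (q - 8*I)/(q^2 + 9*I*q - 20)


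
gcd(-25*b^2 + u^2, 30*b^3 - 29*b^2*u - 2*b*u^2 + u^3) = 5*b + u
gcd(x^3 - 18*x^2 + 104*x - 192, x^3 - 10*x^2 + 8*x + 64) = x^2 - 12*x + 32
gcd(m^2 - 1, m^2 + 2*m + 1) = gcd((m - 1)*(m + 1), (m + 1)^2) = m + 1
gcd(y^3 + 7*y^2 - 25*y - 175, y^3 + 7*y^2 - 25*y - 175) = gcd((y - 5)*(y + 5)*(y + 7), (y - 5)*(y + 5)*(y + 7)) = y^3 + 7*y^2 - 25*y - 175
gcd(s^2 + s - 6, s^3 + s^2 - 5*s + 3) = s + 3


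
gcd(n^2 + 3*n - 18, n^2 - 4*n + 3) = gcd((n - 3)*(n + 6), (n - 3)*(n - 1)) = n - 3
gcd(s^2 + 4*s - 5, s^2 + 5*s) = s + 5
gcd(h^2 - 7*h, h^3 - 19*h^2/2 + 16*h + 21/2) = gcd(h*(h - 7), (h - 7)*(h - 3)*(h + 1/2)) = h - 7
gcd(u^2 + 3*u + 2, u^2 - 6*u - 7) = u + 1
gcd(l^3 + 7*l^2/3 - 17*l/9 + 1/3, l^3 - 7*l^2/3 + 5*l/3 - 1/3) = l - 1/3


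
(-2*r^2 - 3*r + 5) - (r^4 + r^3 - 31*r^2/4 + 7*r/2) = -r^4 - r^3 + 23*r^2/4 - 13*r/2 + 5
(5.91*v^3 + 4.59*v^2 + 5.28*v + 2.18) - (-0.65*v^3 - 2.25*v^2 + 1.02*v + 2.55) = 6.56*v^3 + 6.84*v^2 + 4.26*v - 0.37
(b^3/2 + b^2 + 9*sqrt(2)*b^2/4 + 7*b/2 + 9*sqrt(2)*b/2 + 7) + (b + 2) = b^3/2 + b^2 + 9*sqrt(2)*b^2/4 + 9*b/2 + 9*sqrt(2)*b/2 + 9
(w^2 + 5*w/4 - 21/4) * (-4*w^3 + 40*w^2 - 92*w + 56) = -4*w^5 + 35*w^4 - 21*w^3 - 269*w^2 + 553*w - 294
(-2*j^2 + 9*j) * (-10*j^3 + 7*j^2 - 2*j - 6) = 20*j^5 - 104*j^4 + 67*j^3 - 6*j^2 - 54*j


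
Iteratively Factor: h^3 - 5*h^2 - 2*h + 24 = (h - 3)*(h^2 - 2*h - 8) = (h - 4)*(h - 3)*(h + 2)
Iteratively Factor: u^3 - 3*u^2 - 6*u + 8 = (u - 1)*(u^2 - 2*u - 8) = (u - 4)*(u - 1)*(u + 2)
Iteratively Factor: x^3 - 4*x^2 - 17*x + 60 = (x - 5)*(x^2 + x - 12) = (x - 5)*(x + 4)*(x - 3)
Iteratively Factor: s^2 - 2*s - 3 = (s - 3)*(s + 1)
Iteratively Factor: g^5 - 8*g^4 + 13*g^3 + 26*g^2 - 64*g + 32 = (g - 4)*(g^4 - 4*g^3 - 3*g^2 + 14*g - 8) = (g - 4)^2*(g^3 - 3*g + 2) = (g - 4)^2*(g - 1)*(g^2 + g - 2) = (g - 4)^2*(g - 1)^2*(g + 2)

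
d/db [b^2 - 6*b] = 2*b - 6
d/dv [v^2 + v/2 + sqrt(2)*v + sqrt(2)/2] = 2*v + 1/2 + sqrt(2)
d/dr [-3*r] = -3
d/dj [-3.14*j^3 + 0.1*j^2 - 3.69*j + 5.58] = -9.42*j^2 + 0.2*j - 3.69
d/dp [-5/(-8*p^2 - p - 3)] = 5*(-16*p - 1)/(8*p^2 + p + 3)^2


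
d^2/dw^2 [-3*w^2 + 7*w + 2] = -6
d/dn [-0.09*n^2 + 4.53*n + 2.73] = 4.53 - 0.18*n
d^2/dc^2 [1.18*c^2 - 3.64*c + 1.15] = 2.36000000000000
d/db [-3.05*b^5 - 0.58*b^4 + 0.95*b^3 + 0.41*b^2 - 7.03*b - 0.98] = -15.25*b^4 - 2.32*b^3 + 2.85*b^2 + 0.82*b - 7.03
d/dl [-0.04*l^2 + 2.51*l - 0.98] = 2.51 - 0.08*l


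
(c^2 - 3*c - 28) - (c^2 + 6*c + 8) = -9*c - 36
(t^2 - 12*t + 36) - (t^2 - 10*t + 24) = 12 - 2*t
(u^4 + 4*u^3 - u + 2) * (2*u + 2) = 2*u^5 + 10*u^4 + 8*u^3 - 2*u^2 + 2*u + 4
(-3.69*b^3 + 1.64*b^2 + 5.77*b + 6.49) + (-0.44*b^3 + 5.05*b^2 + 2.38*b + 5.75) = -4.13*b^3 + 6.69*b^2 + 8.15*b + 12.24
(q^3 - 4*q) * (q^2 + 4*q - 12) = q^5 + 4*q^4 - 16*q^3 - 16*q^2 + 48*q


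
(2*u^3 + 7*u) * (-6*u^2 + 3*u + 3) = -12*u^5 + 6*u^4 - 36*u^3 + 21*u^2 + 21*u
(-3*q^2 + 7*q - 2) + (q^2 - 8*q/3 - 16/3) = -2*q^2 + 13*q/3 - 22/3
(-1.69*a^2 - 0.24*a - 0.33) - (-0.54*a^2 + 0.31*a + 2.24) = -1.15*a^2 - 0.55*a - 2.57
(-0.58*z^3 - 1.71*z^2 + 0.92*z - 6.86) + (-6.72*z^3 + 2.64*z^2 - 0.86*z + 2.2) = -7.3*z^3 + 0.93*z^2 + 0.0600000000000001*z - 4.66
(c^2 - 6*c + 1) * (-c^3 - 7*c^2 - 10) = -c^5 - c^4 + 41*c^3 - 17*c^2 + 60*c - 10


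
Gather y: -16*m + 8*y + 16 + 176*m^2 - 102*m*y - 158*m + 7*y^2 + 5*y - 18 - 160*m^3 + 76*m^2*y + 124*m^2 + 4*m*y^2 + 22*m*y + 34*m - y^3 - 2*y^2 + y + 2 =-160*m^3 + 300*m^2 - 140*m - y^3 + y^2*(4*m + 5) + y*(76*m^2 - 80*m + 14)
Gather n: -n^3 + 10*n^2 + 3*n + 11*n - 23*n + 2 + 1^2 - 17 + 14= -n^3 + 10*n^2 - 9*n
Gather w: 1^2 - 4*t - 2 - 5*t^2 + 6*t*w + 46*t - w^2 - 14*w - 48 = -5*t^2 + 42*t - w^2 + w*(6*t - 14) - 49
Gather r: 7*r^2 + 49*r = 7*r^2 + 49*r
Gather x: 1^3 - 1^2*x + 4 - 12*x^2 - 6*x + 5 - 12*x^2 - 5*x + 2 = -24*x^2 - 12*x + 12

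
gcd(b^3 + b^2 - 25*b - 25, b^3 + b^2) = b + 1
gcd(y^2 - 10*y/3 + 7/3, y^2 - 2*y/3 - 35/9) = y - 7/3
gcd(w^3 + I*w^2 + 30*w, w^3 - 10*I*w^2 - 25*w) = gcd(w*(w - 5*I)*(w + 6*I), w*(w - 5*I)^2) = w^2 - 5*I*w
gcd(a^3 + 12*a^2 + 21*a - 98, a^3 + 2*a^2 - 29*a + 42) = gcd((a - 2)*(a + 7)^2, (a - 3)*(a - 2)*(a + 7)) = a^2 + 5*a - 14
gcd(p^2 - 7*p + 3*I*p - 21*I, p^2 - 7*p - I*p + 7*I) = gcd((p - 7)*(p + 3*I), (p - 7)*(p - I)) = p - 7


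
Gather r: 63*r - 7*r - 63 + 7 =56*r - 56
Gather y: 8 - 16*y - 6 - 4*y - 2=-20*y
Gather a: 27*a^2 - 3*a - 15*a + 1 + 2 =27*a^2 - 18*a + 3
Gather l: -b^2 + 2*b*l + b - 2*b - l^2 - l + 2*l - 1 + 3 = -b^2 - b - l^2 + l*(2*b + 1) + 2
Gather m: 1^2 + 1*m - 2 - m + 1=0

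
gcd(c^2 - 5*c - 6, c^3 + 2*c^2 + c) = c + 1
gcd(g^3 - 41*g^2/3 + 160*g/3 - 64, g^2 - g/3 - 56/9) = g - 8/3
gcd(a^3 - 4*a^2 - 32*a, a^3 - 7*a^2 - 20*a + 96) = a^2 - 4*a - 32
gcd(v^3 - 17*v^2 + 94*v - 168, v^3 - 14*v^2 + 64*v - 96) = v^2 - 10*v + 24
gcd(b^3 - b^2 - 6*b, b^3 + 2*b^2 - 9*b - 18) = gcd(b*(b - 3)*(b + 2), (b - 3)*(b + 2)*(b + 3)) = b^2 - b - 6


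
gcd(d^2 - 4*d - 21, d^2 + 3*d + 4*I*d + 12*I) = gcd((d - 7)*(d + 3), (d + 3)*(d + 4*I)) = d + 3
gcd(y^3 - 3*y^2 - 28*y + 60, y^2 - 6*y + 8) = y - 2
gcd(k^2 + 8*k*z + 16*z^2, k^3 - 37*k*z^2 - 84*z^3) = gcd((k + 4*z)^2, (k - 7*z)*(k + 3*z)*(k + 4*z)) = k + 4*z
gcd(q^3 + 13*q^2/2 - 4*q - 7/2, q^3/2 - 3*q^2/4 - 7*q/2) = 1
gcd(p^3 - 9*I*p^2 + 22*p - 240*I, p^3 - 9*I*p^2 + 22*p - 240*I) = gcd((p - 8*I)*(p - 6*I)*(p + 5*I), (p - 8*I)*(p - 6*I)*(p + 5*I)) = p^3 - 9*I*p^2 + 22*p - 240*I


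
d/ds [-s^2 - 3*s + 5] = -2*s - 3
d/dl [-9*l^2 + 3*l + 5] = 3 - 18*l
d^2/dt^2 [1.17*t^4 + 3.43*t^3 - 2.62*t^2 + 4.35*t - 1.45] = 14.04*t^2 + 20.58*t - 5.24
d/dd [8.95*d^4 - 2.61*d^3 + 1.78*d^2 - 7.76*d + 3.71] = 35.8*d^3 - 7.83*d^2 + 3.56*d - 7.76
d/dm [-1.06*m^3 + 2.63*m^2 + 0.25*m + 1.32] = -3.18*m^2 + 5.26*m + 0.25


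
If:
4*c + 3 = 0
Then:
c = -3/4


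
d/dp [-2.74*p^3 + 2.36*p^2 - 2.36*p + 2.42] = -8.22*p^2 + 4.72*p - 2.36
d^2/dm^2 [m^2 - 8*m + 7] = 2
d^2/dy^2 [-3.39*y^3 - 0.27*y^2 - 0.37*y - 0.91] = -20.34*y - 0.54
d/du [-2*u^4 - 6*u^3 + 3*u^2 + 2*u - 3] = -8*u^3 - 18*u^2 + 6*u + 2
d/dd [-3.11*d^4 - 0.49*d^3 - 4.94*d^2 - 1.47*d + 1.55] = -12.44*d^3 - 1.47*d^2 - 9.88*d - 1.47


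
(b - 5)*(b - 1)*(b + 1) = b^3 - 5*b^2 - b + 5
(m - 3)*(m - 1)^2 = m^3 - 5*m^2 + 7*m - 3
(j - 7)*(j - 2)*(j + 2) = j^3 - 7*j^2 - 4*j + 28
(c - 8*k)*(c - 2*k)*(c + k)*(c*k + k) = c^4*k - 9*c^3*k^2 + c^3*k + 6*c^2*k^3 - 9*c^2*k^2 + 16*c*k^4 + 6*c*k^3 + 16*k^4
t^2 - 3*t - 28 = (t - 7)*(t + 4)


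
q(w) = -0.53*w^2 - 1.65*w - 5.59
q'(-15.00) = 14.25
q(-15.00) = -100.09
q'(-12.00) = 11.07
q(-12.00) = -62.11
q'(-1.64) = 0.09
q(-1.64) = -4.31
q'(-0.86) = -0.74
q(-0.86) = -4.56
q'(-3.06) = 1.59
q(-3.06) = -5.50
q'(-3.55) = 2.11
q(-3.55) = -6.41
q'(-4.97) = 3.62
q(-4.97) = -10.48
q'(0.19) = -1.85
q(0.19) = -5.92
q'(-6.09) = 4.81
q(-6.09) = -15.20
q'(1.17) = -2.89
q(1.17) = -8.25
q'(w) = -1.06*w - 1.65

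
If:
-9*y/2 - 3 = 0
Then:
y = -2/3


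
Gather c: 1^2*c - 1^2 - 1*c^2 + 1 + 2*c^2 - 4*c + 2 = c^2 - 3*c + 2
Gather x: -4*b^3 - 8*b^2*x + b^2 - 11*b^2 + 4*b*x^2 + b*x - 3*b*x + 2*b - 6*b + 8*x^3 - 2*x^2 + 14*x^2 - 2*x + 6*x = -4*b^3 - 10*b^2 - 4*b + 8*x^3 + x^2*(4*b + 12) + x*(-8*b^2 - 2*b + 4)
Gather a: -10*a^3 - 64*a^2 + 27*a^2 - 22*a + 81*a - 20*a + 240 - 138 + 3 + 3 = -10*a^3 - 37*a^2 + 39*a + 108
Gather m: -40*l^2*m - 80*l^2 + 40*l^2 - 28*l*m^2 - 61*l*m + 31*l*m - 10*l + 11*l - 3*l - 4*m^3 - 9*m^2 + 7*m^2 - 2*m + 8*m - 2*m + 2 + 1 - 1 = -40*l^2 - 2*l - 4*m^3 + m^2*(-28*l - 2) + m*(-40*l^2 - 30*l + 4) + 2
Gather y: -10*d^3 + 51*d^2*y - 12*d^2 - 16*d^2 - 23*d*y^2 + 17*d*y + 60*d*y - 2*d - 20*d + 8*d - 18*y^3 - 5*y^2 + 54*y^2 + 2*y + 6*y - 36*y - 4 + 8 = -10*d^3 - 28*d^2 - 14*d - 18*y^3 + y^2*(49 - 23*d) + y*(51*d^2 + 77*d - 28) + 4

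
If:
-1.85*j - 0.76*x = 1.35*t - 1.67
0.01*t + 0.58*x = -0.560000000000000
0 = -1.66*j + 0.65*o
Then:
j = 41.9135135135135*x + 41.7675675675676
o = 107.040665280665*x + 106.667941787942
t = -58.0*x - 56.0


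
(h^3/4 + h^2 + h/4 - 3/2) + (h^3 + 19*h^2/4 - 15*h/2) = 5*h^3/4 + 23*h^2/4 - 29*h/4 - 3/2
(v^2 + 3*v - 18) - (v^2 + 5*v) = -2*v - 18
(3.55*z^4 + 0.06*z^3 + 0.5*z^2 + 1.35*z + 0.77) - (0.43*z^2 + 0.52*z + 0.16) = 3.55*z^4 + 0.06*z^3 + 0.07*z^2 + 0.83*z + 0.61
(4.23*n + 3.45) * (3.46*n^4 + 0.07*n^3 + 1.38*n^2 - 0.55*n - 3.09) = 14.6358*n^5 + 12.2331*n^4 + 6.0789*n^3 + 2.4345*n^2 - 14.9682*n - 10.6605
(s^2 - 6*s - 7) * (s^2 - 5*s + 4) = s^4 - 11*s^3 + 27*s^2 + 11*s - 28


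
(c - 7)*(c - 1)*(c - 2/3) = c^3 - 26*c^2/3 + 37*c/3 - 14/3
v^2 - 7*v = v*(v - 7)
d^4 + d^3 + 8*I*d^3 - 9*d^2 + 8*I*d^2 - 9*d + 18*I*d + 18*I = (d + 1)*(d - I)*(d + 3*I)*(d + 6*I)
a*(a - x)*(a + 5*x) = a^3 + 4*a^2*x - 5*a*x^2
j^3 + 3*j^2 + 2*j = j*(j + 1)*(j + 2)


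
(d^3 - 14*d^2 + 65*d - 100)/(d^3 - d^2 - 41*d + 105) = (d^2 - 9*d + 20)/(d^2 + 4*d - 21)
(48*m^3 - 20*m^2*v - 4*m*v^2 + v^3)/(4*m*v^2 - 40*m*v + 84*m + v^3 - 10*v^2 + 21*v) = (12*m^2 - 8*m*v + v^2)/(v^2 - 10*v + 21)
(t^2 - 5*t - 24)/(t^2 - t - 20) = (-t^2 + 5*t + 24)/(-t^2 + t + 20)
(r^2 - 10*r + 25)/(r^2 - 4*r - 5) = (r - 5)/(r + 1)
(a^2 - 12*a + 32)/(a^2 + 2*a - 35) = (a^2 - 12*a + 32)/(a^2 + 2*a - 35)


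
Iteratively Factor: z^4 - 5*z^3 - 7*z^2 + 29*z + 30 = (z - 3)*(z^3 - 2*z^2 - 13*z - 10) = (z - 3)*(z + 2)*(z^2 - 4*z - 5) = (z - 3)*(z + 1)*(z + 2)*(z - 5)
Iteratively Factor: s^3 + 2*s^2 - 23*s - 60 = (s + 3)*(s^2 - s - 20) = (s - 5)*(s + 3)*(s + 4)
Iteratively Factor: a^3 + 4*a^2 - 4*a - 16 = (a + 2)*(a^2 + 2*a - 8) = (a - 2)*(a + 2)*(a + 4)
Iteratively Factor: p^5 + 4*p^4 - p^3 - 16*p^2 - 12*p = (p + 2)*(p^4 + 2*p^3 - 5*p^2 - 6*p) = (p + 1)*(p + 2)*(p^3 + p^2 - 6*p) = (p - 2)*(p + 1)*(p + 2)*(p^2 + 3*p) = p*(p - 2)*(p + 1)*(p + 2)*(p + 3)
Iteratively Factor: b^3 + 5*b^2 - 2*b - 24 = (b - 2)*(b^2 + 7*b + 12) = (b - 2)*(b + 4)*(b + 3)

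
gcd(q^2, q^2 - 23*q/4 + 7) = 1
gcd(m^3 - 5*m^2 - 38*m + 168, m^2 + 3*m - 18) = m + 6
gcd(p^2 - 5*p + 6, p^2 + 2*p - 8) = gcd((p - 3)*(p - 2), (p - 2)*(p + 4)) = p - 2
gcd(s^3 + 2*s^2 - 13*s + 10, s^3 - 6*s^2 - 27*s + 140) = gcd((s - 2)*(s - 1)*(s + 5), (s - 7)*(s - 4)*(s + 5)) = s + 5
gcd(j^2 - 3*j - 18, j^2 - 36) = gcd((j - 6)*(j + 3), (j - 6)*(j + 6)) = j - 6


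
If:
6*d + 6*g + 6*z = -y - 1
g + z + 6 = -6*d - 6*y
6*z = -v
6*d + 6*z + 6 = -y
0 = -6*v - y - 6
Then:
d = -7/6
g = 5/6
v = -1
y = 0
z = 1/6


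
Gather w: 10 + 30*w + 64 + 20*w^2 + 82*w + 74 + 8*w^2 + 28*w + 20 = 28*w^2 + 140*w + 168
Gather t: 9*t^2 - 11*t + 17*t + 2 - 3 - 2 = 9*t^2 + 6*t - 3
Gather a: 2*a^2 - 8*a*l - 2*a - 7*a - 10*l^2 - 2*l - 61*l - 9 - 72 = 2*a^2 + a*(-8*l - 9) - 10*l^2 - 63*l - 81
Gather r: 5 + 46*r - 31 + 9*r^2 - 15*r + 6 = 9*r^2 + 31*r - 20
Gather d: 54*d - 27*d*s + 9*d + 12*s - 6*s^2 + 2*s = d*(63 - 27*s) - 6*s^2 + 14*s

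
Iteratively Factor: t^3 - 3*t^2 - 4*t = (t)*(t^2 - 3*t - 4) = t*(t + 1)*(t - 4)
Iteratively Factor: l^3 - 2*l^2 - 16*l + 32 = (l + 4)*(l^2 - 6*l + 8) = (l - 2)*(l + 4)*(l - 4)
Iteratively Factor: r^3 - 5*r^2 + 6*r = (r - 2)*(r^2 - 3*r) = (r - 3)*(r - 2)*(r)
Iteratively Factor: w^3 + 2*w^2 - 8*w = (w)*(w^2 + 2*w - 8) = w*(w + 4)*(w - 2)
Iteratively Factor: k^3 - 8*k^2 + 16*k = (k)*(k^2 - 8*k + 16) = k*(k - 4)*(k - 4)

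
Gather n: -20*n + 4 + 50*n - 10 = 30*n - 6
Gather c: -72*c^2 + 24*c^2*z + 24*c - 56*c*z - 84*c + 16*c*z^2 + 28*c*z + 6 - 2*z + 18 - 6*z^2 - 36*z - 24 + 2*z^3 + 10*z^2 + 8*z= c^2*(24*z - 72) + c*(16*z^2 - 28*z - 60) + 2*z^3 + 4*z^2 - 30*z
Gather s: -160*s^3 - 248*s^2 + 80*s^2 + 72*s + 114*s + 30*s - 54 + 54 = -160*s^3 - 168*s^2 + 216*s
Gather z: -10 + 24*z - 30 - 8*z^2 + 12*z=-8*z^2 + 36*z - 40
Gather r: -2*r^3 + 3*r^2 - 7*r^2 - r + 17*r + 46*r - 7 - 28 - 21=-2*r^3 - 4*r^2 + 62*r - 56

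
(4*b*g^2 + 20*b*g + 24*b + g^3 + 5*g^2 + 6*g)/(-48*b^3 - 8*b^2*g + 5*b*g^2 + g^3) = (-g^2 - 5*g - 6)/(12*b^2 - b*g - g^2)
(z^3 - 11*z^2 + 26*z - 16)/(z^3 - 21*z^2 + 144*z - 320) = (z^2 - 3*z + 2)/(z^2 - 13*z + 40)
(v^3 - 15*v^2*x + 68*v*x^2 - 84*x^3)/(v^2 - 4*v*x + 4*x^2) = (-v^2 + 13*v*x - 42*x^2)/(-v + 2*x)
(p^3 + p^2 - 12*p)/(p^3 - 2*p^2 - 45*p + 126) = p*(p + 4)/(p^2 + p - 42)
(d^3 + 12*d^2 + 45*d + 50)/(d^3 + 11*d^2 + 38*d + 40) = (d + 5)/(d + 4)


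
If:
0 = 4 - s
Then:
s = 4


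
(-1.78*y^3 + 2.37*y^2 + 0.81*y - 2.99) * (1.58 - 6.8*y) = 12.104*y^4 - 18.9284*y^3 - 1.7634*y^2 + 21.6118*y - 4.7242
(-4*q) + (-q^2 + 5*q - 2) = -q^2 + q - 2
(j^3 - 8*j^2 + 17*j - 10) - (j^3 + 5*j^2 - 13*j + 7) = -13*j^2 + 30*j - 17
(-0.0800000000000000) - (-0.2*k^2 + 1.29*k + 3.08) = 0.2*k^2 - 1.29*k - 3.16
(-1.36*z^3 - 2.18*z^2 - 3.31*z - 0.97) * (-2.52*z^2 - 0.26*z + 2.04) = 3.4272*z^5 + 5.8472*z^4 + 6.1336*z^3 - 1.1422*z^2 - 6.5002*z - 1.9788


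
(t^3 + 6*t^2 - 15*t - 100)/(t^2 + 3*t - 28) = (t^2 + 10*t + 25)/(t + 7)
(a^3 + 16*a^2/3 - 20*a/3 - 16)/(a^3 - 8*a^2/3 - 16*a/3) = (a^2 + 4*a - 12)/(a*(a - 4))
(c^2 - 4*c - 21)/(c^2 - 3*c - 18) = (c - 7)/(c - 6)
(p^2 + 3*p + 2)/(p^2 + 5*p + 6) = (p + 1)/(p + 3)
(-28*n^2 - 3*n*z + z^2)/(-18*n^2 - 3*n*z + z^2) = (28*n^2 + 3*n*z - z^2)/(18*n^2 + 3*n*z - z^2)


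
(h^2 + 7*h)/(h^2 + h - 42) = h/(h - 6)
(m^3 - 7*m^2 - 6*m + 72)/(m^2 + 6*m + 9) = (m^2 - 10*m + 24)/(m + 3)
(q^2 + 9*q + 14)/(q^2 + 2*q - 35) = (q + 2)/(q - 5)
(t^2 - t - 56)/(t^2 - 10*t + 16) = (t + 7)/(t - 2)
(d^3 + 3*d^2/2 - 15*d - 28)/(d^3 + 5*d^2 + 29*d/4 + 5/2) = 2*(2*d^2 - d - 28)/(4*d^2 + 12*d + 5)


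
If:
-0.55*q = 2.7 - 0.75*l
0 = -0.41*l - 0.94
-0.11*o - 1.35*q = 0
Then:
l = -2.29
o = 98.62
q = -8.04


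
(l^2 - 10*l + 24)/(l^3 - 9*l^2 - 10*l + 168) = (l - 4)/(l^2 - 3*l - 28)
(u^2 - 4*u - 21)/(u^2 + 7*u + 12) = (u - 7)/(u + 4)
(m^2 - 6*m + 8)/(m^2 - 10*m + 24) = (m - 2)/(m - 6)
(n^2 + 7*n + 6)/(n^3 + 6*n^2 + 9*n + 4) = (n + 6)/(n^2 + 5*n + 4)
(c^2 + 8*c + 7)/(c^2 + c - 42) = (c + 1)/(c - 6)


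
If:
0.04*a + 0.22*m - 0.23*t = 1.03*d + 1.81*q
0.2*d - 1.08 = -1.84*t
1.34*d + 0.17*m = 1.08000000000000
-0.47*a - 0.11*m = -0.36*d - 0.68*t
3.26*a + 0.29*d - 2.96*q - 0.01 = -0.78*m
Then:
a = -0.96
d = -0.13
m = 7.38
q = 0.87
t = 0.60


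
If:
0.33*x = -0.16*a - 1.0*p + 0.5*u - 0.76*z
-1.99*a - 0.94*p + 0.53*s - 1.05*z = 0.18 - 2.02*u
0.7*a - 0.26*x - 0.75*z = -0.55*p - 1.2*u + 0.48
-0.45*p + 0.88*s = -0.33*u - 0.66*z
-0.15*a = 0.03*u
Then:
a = -0.119944474371054*z - 0.03307594197375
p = 0.279559454036142 - 0.174245271121069*z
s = 0.0809391477949732 - 1.06399858490536*z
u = 0.599722371855268*z + 0.16537970986875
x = -0.808189172884632*z - 0.580537722381718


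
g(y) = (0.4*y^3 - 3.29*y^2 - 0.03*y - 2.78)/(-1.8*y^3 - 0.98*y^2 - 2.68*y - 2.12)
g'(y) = (1.2*y^2 - 6.58*y - 0.03)/(-1.8*y^3 - 0.98*y^2 - 2.68*y - 2.12) + (5.4*y^2 + 1.96*y + 2.68)*(0.4*y^3 - 3.29*y^2 - 0.03*y - 2.78)/(-1.8*y^3 - 0.98*y^2 - 2.68*y - 2.12)^2 = (-4.44089209850063e-16*y^5 - 6.314*y^4 - 2.252*y^3 - 8.7682*y^2 + 8.5008*y - 7.3868)/(3.24*y^6 + 3.528*y^5 + 10.6084*y^4 + 12.8848*y^3 + 11.3376*y^2 + 11.3632*y + 4.4944)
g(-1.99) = -1.40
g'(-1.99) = -0.77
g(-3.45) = -0.84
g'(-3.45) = -0.20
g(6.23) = 0.07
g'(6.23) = -0.04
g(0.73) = 0.83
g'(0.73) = -0.30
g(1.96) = 0.50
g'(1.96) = -0.22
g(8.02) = 0.01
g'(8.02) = -0.03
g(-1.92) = -1.45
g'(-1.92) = -0.85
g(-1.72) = -1.66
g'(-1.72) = -1.20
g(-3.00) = -0.94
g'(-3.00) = -0.27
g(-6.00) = -0.56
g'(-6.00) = -0.06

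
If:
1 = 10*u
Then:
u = 1/10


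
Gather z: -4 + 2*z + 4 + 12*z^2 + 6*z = 12*z^2 + 8*z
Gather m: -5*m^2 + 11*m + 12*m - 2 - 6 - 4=-5*m^2 + 23*m - 12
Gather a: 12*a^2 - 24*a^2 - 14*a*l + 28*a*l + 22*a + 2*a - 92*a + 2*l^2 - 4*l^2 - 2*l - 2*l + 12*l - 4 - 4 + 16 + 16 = -12*a^2 + a*(14*l - 68) - 2*l^2 + 8*l + 24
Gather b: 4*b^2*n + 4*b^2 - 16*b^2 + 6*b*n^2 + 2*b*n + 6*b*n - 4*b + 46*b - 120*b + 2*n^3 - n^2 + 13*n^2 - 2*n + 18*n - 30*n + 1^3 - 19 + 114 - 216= b^2*(4*n - 12) + b*(6*n^2 + 8*n - 78) + 2*n^3 + 12*n^2 - 14*n - 120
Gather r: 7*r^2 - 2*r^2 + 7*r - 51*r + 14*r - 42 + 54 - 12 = 5*r^2 - 30*r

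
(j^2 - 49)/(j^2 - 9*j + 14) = (j + 7)/(j - 2)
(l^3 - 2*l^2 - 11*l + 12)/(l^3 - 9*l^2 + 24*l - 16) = (l + 3)/(l - 4)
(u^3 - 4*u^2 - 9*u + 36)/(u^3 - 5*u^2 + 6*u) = (u^2 - u - 12)/(u*(u - 2))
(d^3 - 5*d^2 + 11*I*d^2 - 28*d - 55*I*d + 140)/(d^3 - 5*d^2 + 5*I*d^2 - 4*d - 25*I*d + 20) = (d + 7*I)/(d + I)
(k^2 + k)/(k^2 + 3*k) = (k + 1)/(k + 3)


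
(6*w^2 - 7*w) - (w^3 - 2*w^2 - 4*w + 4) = -w^3 + 8*w^2 - 3*w - 4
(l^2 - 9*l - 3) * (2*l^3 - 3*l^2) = 2*l^5 - 21*l^4 + 21*l^3 + 9*l^2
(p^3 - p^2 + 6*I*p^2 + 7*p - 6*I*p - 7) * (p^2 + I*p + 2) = p^5 - p^4 + 7*I*p^4 + 3*p^3 - 7*I*p^3 - 3*p^2 + 19*I*p^2 + 14*p - 19*I*p - 14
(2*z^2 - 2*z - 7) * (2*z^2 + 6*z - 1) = 4*z^4 + 8*z^3 - 28*z^2 - 40*z + 7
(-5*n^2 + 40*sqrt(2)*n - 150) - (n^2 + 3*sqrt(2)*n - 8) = -6*n^2 + 37*sqrt(2)*n - 142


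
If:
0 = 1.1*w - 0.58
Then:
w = 0.53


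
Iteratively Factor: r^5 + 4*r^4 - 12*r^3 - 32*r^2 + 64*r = (r + 4)*(r^4 - 12*r^2 + 16*r) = r*(r + 4)*(r^3 - 12*r + 16) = r*(r - 2)*(r + 4)*(r^2 + 2*r - 8) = r*(r - 2)^2*(r + 4)*(r + 4)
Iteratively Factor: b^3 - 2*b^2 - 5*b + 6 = (b - 1)*(b^2 - b - 6) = (b - 3)*(b - 1)*(b + 2)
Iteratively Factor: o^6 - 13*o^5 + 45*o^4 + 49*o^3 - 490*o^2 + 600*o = (o - 2)*(o^5 - 11*o^4 + 23*o^3 + 95*o^2 - 300*o) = o*(o - 2)*(o^4 - 11*o^3 + 23*o^2 + 95*o - 300) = o*(o - 5)*(o - 2)*(o^3 - 6*o^2 - 7*o + 60) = o*(o - 5)*(o - 4)*(o - 2)*(o^2 - 2*o - 15) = o*(o - 5)*(o - 4)*(o - 2)*(o + 3)*(o - 5)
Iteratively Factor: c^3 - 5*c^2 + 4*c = (c - 4)*(c^2 - c) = c*(c - 4)*(c - 1)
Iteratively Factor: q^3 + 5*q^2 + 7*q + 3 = (q + 1)*(q^2 + 4*q + 3) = (q + 1)*(q + 3)*(q + 1)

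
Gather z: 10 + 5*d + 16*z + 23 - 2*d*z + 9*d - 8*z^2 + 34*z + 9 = 14*d - 8*z^2 + z*(50 - 2*d) + 42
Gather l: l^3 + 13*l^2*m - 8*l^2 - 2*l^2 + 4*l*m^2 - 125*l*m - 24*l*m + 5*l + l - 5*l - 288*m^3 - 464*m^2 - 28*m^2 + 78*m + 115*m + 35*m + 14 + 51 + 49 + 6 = l^3 + l^2*(13*m - 10) + l*(4*m^2 - 149*m + 1) - 288*m^3 - 492*m^2 + 228*m + 120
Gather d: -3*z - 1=-3*z - 1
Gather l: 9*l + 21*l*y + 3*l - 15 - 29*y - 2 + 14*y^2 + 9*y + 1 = l*(21*y + 12) + 14*y^2 - 20*y - 16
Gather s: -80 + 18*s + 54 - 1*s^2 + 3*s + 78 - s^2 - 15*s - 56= -2*s^2 + 6*s - 4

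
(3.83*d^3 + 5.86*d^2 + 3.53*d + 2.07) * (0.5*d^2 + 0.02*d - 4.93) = 1.915*d^5 + 3.0066*d^4 - 16.9997*d^3 - 27.7842*d^2 - 17.3615*d - 10.2051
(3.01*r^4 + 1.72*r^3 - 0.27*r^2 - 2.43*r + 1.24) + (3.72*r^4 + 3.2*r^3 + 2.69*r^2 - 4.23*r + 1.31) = 6.73*r^4 + 4.92*r^3 + 2.42*r^2 - 6.66*r + 2.55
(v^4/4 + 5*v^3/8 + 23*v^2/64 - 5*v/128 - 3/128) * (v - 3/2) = v^5/4 + v^4/4 - 37*v^3/64 - 37*v^2/64 + 9*v/256 + 9/256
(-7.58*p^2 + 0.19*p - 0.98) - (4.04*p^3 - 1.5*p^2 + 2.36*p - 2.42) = -4.04*p^3 - 6.08*p^2 - 2.17*p + 1.44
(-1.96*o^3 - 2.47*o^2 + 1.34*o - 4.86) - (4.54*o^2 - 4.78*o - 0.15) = -1.96*o^3 - 7.01*o^2 + 6.12*o - 4.71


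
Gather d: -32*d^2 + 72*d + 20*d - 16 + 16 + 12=-32*d^2 + 92*d + 12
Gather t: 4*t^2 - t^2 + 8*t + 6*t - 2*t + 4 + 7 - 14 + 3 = 3*t^2 + 12*t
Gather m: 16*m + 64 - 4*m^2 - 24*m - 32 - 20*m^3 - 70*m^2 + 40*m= -20*m^3 - 74*m^2 + 32*m + 32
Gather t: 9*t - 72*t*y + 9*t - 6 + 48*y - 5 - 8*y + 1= t*(18 - 72*y) + 40*y - 10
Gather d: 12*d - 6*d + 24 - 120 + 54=6*d - 42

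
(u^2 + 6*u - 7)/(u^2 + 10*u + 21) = (u - 1)/(u + 3)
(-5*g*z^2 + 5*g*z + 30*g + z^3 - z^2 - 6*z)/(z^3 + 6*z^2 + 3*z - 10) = (-5*g*z + 15*g + z^2 - 3*z)/(z^2 + 4*z - 5)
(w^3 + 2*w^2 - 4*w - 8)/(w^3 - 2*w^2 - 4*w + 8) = (w + 2)/(w - 2)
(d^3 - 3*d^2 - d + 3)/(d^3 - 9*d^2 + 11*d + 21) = (d - 1)/(d - 7)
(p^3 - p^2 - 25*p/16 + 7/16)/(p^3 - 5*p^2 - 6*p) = (p^2 - 2*p + 7/16)/(p*(p - 6))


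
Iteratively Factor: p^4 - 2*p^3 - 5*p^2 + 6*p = (p - 1)*(p^3 - p^2 - 6*p) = (p - 1)*(p + 2)*(p^2 - 3*p) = p*(p - 1)*(p + 2)*(p - 3)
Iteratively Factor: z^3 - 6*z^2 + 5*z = (z)*(z^2 - 6*z + 5) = z*(z - 1)*(z - 5)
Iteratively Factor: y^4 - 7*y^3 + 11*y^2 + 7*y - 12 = (y - 1)*(y^3 - 6*y^2 + 5*y + 12) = (y - 3)*(y - 1)*(y^2 - 3*y - 4) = (y - 4)*(y - 3)*(y - 1)*(y + 1)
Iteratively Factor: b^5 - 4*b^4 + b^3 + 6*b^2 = (b)*(b^4 - 4*b^3 + b^2 + 6*b) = b*(b - 3)*(b^3 - b^2 - 2*b) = b*(b - 3)*(b - 2)*(b^2 + b) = b^2*(b - 3)*(b - 2)*(b + 1)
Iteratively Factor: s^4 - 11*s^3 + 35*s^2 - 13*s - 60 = (s - 3)*(s^3 - 8*s^2 + 11*s + 20) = (s - 5)*(s - 3)*(s^2 - 3*s - 4) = (s - 5)*(s - 4)*(s - 3)*(s + 1)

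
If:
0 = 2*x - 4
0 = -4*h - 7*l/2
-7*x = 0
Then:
No Solution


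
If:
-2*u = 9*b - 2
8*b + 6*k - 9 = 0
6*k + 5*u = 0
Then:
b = 28/61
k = 325/366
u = -65/61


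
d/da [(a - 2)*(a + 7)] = 2*a + 5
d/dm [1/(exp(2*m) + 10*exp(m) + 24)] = 2*(-exp(m) - 5)*exp(m)/(exp(2*m) + 10*exp(m) + 24)^2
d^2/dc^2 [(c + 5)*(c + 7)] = 2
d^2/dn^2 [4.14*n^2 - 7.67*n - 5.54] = 8.28000000000000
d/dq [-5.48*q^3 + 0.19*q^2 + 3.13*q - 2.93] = -16.44*q^2 + 0.38*q + 3.13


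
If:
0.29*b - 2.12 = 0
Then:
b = 7.31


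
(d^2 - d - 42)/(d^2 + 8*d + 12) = (d - 7)/(d + 2)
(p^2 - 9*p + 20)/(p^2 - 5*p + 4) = (p - 5)/(p - 1)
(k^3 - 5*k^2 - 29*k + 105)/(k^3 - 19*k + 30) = (k - 7)/(k - 2)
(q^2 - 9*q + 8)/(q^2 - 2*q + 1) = (q - 8)/(q - 1)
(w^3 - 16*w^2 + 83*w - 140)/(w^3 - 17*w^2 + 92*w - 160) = (w - 7)/(w - 8)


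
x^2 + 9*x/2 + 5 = (x + 2)*(x + 5/2)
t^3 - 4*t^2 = t^2*(t - 4)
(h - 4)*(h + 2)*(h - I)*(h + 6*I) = h^4 - 2*h^3 + 5*I*h^3 - 2*h^2 - 10*I*h^2 - 12*h - 40*I*h - 48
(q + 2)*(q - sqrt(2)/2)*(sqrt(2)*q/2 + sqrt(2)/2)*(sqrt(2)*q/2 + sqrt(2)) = q^4/2 - sqrt(2)*q^3/4 + 5*q^3/2 - 5*sqrt(2)*q^2/4 + 4*q^2 - 2*sqrt(2)*q + 2*q - sqrt(2)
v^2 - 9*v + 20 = (v - 5)*(v - 4)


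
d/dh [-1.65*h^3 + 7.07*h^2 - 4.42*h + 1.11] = -4.95*h^2 + 14.14*h - 4.42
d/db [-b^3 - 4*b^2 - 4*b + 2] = -3*b^2 - 8*b - 4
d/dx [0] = 0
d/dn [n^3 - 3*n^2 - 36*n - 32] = 3*n^2 - 6*n - 36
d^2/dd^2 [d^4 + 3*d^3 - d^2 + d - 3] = 12*d^2 + 18*d - 2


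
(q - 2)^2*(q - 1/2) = q^3 - 9*q^2/2 + 6*q - 2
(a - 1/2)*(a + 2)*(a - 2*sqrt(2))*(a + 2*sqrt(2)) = a^4 + 3*a^3/2 - 9*a^2 - 12*a + 8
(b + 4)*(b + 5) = b^2 + 9*b + 20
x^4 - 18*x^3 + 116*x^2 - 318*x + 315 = (x - 7)*(x - 5)*(x - 3)^2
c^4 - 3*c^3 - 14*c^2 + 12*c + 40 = (c - 5)*(c - 2)*(c + 2)^2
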